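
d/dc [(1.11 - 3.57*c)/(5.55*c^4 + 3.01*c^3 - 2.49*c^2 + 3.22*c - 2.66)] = (59.4405*c^4 - 3.1506*c^3 - 18.9126*c^2 + 5.5278*c + 5.922)/(30.8025*c^8 + 33.411*c^7 - 18.5789*c^6 + 20.7522*c^5 - 3.9415*c^4 - 32.0488*c^3 + 23.6152*c^2 - 17.1304*c + 7.0756)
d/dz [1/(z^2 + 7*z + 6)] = (-2*z - 7)/(z^2 + 7*z + 6)^2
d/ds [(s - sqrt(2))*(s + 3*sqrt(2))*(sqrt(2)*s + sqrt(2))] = 3*sqrt(2)*s^2 + 2*sqrt(2)*s + 8*s - 6*sqrt(2) + 4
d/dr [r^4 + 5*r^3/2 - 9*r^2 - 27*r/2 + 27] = 4*r^3 + 15*r^2/2 - 18*r - 27/2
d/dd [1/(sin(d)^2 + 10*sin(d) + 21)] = -2*(sin(d) + 5)*cos(d)/(sin(d)^2 + 10*sin(d) + 21)^2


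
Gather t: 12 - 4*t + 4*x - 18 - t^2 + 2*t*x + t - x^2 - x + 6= -t^2 + t*(2*x - 3) - x^2 + 3*x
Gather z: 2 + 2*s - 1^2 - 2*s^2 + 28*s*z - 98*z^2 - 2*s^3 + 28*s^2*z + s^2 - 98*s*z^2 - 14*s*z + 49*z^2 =-2*s^3 - s^2 + 2*s + z^2*(-98*s - 49) + z*(28*s^2 + 14*s) + 1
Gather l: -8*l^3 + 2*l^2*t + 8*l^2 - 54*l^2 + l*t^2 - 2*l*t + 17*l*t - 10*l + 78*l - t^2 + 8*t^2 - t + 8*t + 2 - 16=-8*l^3 + l^2*(2*t - 46) + l*(t^2 + 15*t + 68) + 7*t^2 + 7*t - 14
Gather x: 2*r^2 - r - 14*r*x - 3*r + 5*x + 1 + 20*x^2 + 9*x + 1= 2*r^2 - 4*r + 20*x^2 + x*(14 - 14*r) + 2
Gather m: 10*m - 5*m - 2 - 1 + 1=5*m - 2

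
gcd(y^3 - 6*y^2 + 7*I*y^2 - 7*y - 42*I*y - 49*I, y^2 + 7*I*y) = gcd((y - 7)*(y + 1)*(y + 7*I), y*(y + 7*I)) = y + 7*I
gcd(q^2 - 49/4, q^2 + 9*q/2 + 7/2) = q + 7/2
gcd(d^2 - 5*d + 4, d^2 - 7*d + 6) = d - 1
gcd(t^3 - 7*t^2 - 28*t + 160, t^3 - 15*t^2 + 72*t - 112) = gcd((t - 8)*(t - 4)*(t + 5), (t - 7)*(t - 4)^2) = t - 4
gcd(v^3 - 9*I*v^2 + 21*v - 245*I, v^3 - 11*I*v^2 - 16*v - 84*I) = v - 7*I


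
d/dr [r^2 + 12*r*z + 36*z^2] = 2*r + 12*z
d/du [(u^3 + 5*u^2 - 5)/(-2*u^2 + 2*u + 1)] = (-2*u^4 + 4*u^3 + 13*u^2 - 10*u + 10)/(4*u^4 - 8*u^3 + 4*u + 1)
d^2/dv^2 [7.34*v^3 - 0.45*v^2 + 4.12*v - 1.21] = 44.04*v - 0.9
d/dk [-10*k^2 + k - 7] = 1 - 20*k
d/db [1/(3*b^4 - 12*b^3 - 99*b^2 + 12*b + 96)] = 2*(-2*b^3 + 6*b^2 + 33*b - 2)/(3*(b^4 - 4*b^3 - 33*b^2 + 4*b + 32)^2)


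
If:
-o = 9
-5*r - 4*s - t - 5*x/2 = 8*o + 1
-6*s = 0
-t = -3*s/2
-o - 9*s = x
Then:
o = -9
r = 97/10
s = 0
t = 0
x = 9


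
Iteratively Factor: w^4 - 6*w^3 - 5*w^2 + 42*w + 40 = (w - 5)*(w^3 - w^2 - 10*w - 8) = (w - 5)*(w - 4)*(w^2 + 3*w + 2) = (w - 5)*(w - 4)*(w + 2)*(w + 1)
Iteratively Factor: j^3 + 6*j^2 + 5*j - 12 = (j + 4)*(j^2 + 2*j - 3) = (j - 1)*(j + 4)*(j + 3)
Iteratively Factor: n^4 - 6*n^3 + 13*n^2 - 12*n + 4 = (n - 1)*(n^3 - 5*n^2 + 8*n - 4) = (n - 1)^2*(n^2 - 4*n + 4) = (n - 2)*(n - 1)^2*(n - 2)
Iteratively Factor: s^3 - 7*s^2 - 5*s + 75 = (s - 5)*(s^2 - 2*s - 15) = (s - 5)^2*(s + 3)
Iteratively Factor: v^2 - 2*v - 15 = (v - 5)*(v + 3)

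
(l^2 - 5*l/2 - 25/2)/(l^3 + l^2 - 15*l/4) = 2*(l - 5)/(l*(2*l - 3))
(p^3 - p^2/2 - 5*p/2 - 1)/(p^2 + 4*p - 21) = (2*p^3 - p^2 - 5*p - 2)/(2*(p^2 + 4*p - 21))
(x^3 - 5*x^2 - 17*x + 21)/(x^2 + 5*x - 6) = (x^2 - 4*x - 21)/(x + 6)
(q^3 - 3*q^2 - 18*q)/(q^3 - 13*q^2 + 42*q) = (q + 3)/(q - 7)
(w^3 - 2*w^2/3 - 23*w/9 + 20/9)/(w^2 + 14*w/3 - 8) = (3*w^2 + 2*w - 5)/(3*(w + 6))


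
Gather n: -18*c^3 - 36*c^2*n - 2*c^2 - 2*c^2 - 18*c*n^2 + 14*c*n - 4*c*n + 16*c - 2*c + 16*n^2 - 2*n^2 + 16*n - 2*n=-18*c^3 - 4*c^2 + 14*c + n^2*(14 - 18*c) + n*(-36*c^2 + 10*c + 14)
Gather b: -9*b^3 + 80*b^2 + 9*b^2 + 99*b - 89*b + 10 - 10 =-9*b^3 + 89*b^2 + 10*b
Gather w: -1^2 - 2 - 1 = -4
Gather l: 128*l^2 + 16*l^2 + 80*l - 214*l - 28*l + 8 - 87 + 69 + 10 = 144*l^2 - 162*l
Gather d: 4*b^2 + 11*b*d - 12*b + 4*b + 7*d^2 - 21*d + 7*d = 4*b^2 - 8*b + 7*d^2 + d*(11*b - 14)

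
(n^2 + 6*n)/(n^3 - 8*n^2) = (n + 6)/(n*(n - 8))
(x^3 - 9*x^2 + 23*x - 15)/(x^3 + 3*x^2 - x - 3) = (x^2 - 8*x + 15)/(x^2 + 4*x + 3)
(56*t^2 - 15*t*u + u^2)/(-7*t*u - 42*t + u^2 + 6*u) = (-8*t + u)/(u + 6)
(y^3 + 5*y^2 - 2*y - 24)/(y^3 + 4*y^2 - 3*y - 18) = (y + 4)/(y + 3)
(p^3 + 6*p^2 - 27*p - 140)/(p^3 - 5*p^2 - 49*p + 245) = (p + 4)/(p - 7)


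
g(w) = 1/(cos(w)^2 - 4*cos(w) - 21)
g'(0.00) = 0.00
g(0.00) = -0.04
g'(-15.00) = 0.01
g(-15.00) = -0.06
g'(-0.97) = 0.00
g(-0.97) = -0.04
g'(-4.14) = -0.01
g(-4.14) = -0.05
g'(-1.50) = 0.01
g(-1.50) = -0.05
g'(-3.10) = 0.00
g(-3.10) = -0.06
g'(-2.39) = 0.01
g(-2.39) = -0.06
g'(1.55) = -0.01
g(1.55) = -0.05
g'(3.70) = 0.01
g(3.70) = -0.06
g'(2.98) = -0.00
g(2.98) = -0.06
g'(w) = (2*sin(w)*cos(w) - 4*sin(w))/(cos(w)^2 - 4*cos(w) - 21)^2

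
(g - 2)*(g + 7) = g^2 + 5*g - 14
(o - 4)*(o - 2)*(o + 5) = o^3 - o^2 - 22*o + 40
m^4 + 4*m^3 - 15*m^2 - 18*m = m*(m - 3)*(m + 1)*(m + 6)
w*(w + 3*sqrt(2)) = w^2 + 3*sqrt(2)*w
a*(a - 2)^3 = a^4 - 6*a^3 + 12*a^2 - 8*a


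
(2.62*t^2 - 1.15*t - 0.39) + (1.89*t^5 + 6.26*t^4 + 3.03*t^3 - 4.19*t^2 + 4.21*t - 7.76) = 1.89*t^5 + 6.26*t^4 + 3.03*t^3 - 1.57*t^2 + 3.06*t - 8.15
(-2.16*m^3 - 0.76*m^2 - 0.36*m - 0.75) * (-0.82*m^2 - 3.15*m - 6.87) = 1.7712*m^5 + 7.4272*m^4 + 17.5284*m^3 + 6.9702*m^2 + 4.8357*m + 5.1525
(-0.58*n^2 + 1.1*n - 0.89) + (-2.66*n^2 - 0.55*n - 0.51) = -3.24*n^2 + 0.55*n - 1.4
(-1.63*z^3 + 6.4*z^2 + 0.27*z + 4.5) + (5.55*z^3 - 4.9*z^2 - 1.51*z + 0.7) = 3.92*z^3 + 1.5*z^2 - 1.24*z + 5.2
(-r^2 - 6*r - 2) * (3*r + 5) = -3*r^3 - 23*r^2 - 36*r - 10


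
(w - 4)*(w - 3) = w^2 - 7*w + 12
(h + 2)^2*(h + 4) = h^3 + 8*h^2 + 20*h + 16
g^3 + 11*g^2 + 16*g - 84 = (g - 2)*(g + 6)*(g + 7)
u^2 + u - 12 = (u - 3)*(u + 4)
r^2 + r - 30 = (r - 5)*(r + 6)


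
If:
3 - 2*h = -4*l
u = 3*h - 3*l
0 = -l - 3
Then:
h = -9/2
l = -3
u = -9/2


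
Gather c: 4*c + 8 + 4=4*c + 12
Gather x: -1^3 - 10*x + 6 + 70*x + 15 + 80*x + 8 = 140*x + 28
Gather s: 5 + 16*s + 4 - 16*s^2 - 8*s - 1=-16*s^2 + 8*s + 8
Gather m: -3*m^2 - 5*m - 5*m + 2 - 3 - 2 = -3*m^2 - 10*m - 3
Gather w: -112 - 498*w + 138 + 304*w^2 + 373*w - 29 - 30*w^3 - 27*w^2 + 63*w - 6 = -30*w^3 + 277*w^2 - 62*w - 9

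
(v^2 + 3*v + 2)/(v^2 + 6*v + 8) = (v + 1)/(v + 4)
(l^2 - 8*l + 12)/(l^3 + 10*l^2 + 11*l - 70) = (l - 6)/(l^2 + 12*l + 35)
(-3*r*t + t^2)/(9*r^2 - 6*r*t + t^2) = -t/(3*r - t)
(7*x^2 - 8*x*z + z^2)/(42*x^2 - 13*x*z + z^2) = (x - z)/(6*x - z)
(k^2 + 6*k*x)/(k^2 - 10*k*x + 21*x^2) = k*(k + 6*x)/(k^2 - 10*k*x + 21*x^2)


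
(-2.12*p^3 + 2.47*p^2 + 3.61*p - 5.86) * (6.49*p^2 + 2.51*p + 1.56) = -13.7588*p^5 + 10.7091*p^4 + 26.3214*p^3 - 25.1171*p^2 - 9.077*p - 9.1416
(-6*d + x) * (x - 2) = -6*d*x + 12*d + x^2 - 2*x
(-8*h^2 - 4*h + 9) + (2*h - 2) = -8*h^2 - 2*h + 7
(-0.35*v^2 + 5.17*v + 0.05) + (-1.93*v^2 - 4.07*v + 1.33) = -2.28*v^2 + 1.1*v + 1.38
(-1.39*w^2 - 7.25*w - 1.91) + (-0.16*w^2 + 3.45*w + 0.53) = -1.55*w^2 - 3.8*w - 1.38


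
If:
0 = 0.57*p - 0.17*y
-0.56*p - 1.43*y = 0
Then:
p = 0.00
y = 0.00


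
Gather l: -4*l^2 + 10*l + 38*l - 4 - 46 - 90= -4*l^2 + 48*l - 140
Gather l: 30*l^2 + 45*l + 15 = 30*l^2 + 45*l + 15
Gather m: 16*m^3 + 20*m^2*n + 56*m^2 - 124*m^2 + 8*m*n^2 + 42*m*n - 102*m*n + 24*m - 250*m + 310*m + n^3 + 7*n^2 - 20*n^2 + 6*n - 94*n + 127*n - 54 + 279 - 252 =16*m^3 + m^2*(20*n - 68) + m*(8*n^2 - 60*n + 84) + n^3 - 13*n^2 + 39*n - 27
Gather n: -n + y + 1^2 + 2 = -n + y + 3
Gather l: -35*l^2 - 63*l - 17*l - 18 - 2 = -35*l^2 - 80*l - 20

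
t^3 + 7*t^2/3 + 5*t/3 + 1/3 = (t + 1/3)*(t + 1)^2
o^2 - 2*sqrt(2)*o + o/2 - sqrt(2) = (o + 1/2)*(o - 2*sqrt(2))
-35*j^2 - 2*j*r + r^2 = (-7*j + r)*(5*j + r)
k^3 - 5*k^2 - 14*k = k*(k - 7)*(k + 2)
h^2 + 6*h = h*(h + 6)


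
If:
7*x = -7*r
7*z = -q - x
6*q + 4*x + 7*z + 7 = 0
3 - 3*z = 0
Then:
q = 7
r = 14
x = -14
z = 1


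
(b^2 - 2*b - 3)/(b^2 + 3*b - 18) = (b + 1)/(b + 6)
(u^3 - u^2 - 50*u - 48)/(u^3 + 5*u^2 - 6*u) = (u^2 - 7*u - 8)/(u*(u - 1))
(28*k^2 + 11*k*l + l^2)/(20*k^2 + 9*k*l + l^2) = (7*k + l)/(5*k + l)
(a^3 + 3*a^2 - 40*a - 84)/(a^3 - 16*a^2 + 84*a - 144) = (a^2 + 9*a + 14)/(a^2 - 10*a + 24)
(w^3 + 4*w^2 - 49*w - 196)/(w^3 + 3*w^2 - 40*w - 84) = (w^2 - 3*w - 28)/(w^2 - 4*w - 12)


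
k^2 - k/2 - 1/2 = (k - 1)*(k + 1/2)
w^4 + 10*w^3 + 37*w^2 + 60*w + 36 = (w + 2)^2*(w + 3)^2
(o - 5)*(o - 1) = o^2 - 6*o + 5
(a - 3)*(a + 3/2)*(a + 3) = a^3 + 3*a^2/2 - 9*a - 27/2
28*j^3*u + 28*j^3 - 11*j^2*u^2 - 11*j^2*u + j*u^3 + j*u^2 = (-7*j + u)*(-4*j + u)*(j*u + j)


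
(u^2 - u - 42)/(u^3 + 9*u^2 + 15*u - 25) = (u^2 - u - 42)/(u^3 + 9*u^2 + 15*u - 25)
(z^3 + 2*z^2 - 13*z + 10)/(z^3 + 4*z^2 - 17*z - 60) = (z^2 - 3*z + 2)/(z^2 - z - 12)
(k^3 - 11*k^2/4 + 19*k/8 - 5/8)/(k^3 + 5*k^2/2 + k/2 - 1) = (4*k^2 - 9*k + 5)/(4*(k^2 + 3*k + 2))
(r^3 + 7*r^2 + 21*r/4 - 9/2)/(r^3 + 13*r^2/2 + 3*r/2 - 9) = (r - 1/2)/(r - 1)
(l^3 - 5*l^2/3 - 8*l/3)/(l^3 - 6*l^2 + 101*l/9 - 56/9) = 3*l*(l + 1)/(3*l^2 - 10*l + 7)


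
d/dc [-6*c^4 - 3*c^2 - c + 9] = -24*c^3 - 6*c - 1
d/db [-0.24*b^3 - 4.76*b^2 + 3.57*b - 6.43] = -0.72*b^2 - 9.52*b + 3.57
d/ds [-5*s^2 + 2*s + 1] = 2 - 10*s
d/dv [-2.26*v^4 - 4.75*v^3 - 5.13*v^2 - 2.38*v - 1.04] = -9.04*v^3 - 14.25*v^2 - 10.26*v - 2.38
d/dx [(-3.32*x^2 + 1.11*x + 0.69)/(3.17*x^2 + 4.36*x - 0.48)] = (-17.9939*x^2 - 1.1874*x - 3.5412)/(10.0489*x^4 + 27.6424*x^3 + 15.9664*x^2 - 4.1856*x + 0.2304)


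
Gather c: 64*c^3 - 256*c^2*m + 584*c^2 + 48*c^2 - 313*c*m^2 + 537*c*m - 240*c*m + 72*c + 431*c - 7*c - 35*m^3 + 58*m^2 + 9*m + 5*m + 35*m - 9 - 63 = 64*c^3 + c^2*(632 - 256*m) + c*(-313*m^2 + 297*m + 496) - 35*m^3 + 58*m^2 + 49*m - 72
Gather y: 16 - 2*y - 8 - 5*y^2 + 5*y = -5*y^2 + 3*y + 8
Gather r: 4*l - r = 4*l - r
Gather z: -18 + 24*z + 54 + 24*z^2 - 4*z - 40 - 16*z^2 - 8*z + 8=8*z^2 + 12*z + 4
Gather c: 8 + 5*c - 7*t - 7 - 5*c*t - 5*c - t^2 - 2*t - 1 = -5*c*t - t^2 - 9*t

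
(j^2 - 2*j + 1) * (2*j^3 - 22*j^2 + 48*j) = 2*j^5 - 26*j^4 + 94*j^3 - 118*j^2 + 48*j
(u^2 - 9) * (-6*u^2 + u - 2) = -6*u^4 + u^3 + 52*u^2 - 9*u + 18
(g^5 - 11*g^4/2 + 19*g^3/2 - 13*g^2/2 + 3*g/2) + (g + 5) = g^5 - 11*g^4/2 + 19*g^3/2 - 13*g^2/2 + 5*g/2 + 5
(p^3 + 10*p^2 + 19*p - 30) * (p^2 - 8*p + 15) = p^5 + 2*p^4 - 46*p^3 - 32*p^2 + 525*p - 450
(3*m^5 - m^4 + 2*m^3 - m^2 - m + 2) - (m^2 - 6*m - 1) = 3*m^5 - m^4 + 2*m^3 - 2*m^2 + 5*m + 3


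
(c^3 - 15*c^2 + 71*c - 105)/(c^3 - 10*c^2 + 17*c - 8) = (c^3 - 15*c^2 + 71*c - 105)/(c^3 - 10*c^2 + 17*c - 8)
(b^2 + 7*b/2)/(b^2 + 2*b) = (b + 7/2)/(b + 2)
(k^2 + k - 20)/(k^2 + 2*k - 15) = (k - 4)/(k - 3)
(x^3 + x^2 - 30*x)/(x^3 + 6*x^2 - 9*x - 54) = x*(x - 5)/(x^2 - 9)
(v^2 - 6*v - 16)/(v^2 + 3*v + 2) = (v - 8)/(v + 1)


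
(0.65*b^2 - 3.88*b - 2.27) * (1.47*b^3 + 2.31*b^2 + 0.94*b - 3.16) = 0.9555*b^5 - 4.2021*b^4 - 11.6887*b^3 - 10.9449*b^2 + 10.127*b + 7.1732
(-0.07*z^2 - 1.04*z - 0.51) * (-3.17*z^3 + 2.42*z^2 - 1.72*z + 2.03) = 0.2219*z^5 + 3.1274*z^4 - 0.7797*z^3 + 0.4125*z^2 - 1.234*z - 1.0353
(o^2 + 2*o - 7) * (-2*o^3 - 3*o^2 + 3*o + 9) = -2*o^5 - 7*o^4 + 11*o^3 + 36*o^2 - 3*o - 63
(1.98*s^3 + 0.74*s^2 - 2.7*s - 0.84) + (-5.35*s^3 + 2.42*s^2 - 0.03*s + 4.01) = -3.37*s^3 + 3.16*s^2 - 2.73*s + 3.17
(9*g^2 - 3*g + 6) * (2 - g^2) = -9*g^4 + 3*g^3 + 12*g^2 - 6*g + 12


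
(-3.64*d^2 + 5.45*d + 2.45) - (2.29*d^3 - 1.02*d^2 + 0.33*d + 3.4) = -2.29*d^3 - 2.62*d^2 + 5.12*d - 0.95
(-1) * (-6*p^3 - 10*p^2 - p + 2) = 6*p^3 + 10*p^2 + p - 2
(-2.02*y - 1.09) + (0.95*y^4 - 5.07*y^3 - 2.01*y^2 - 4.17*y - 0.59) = 0.95*y^4 - 5.07*y^3 - 2.01*y^2 - 6.19*y - 1.68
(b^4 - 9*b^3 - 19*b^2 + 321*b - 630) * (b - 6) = b^5 - 15*b^4 + 35*b^3 + 435*b^2 - 2556*b + 3780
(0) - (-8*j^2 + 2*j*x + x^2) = 8*j^2 - 2*j*x - x^2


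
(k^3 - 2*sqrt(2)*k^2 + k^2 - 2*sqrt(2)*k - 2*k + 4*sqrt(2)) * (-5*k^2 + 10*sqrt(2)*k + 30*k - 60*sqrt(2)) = -5*k^5 + 25*k^4 + 20*sqrt(2)*k^4 - 100*sqrt(2)*k^3 - 160*sqrt(2)*k^2 + 140*k^2 + 320*k + 240*sqrt(2)*k - 480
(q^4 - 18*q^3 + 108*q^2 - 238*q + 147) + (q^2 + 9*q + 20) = q^4 - 18*q^3 + 109*q^2 - 229*q + 167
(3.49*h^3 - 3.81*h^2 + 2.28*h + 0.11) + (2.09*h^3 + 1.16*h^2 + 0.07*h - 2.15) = 5.58*h^3 - 2.65*h^2 + 2.35*h - 2.04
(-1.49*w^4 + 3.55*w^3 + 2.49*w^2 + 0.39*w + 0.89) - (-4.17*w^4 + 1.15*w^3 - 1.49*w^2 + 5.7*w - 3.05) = 2.68*w^4 + 2.4*w^3 + 3.98*w^2 - 5.31*w + 3.94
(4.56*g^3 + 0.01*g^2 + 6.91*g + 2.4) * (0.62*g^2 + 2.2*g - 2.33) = 2.8272*g^5 + 10.0382*g^4 - 6.3186*g^3 + 16.6667*g^2 - 10.8203*g - 5.592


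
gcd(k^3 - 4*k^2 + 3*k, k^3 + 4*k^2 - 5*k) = k^2 - k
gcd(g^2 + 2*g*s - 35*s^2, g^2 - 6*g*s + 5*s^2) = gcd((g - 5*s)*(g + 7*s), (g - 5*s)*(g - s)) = -g + 5*s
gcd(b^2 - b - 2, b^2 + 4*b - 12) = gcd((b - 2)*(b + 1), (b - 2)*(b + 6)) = b - 2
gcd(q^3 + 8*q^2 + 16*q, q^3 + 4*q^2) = q^2 + 4*q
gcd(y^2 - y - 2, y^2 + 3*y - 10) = y - 2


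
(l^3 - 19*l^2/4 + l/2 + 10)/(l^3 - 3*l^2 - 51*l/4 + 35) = (4*l^2 - 3*l - 10)/(4*l^2 + 4*l - 35)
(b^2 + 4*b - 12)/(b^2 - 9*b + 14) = (b + 6)/(b - 7)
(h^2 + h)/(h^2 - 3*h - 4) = h/(h - 4)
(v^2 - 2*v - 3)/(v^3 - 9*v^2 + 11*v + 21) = 1/(v - 7)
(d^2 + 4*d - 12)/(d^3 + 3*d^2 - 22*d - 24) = (d - 2)/(d^2 - 3*d - 4)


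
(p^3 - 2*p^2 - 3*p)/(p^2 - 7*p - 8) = p*(p - 3)/(p - 8)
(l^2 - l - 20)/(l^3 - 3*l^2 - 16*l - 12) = (-l^2 + l + 20)/(-l^3 + 3*l^2 + 16*l + 12)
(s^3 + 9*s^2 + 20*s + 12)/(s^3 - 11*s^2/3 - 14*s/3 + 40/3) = 3*(s^2 + 7*s + 6)/(3*s^2 - 17*s + 20)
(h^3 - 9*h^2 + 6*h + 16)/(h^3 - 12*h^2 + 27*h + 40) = (h - 2)/(h - 5)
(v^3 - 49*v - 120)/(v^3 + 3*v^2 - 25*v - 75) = (v - 8)/(v - 5)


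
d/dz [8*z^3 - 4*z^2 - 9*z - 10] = 24*z^2 - 8*z - 9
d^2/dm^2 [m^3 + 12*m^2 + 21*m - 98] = 6*m + 24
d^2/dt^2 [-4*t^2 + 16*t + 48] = -8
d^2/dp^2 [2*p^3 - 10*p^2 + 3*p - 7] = 12*p - 20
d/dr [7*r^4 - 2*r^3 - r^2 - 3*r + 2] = 28*r^3 - 6*r^2 - 2*r - 3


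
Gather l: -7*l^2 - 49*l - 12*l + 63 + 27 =-7*l^2 - 61*l + 90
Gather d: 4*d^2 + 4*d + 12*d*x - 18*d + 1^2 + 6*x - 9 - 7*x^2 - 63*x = 4*d^2 + d*(12*x - 14) - 7*x^2 - 57*x - 8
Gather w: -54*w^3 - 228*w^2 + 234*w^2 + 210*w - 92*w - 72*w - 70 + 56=-54*w^3 + 6*w^2 + 46*w - 14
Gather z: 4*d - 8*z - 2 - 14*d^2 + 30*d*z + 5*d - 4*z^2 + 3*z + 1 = -14*d^2 + 9*d - 4*z^2 + z*(30*d - 5) - 1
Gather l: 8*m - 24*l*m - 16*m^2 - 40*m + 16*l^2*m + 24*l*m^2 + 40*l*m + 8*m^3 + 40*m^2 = 16*l^2*m + l*(24*m^2 + 16*m) + 8*m^3 + 24*m^2 - 32*m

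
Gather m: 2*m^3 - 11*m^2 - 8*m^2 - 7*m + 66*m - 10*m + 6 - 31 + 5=2*m^3 - 19*m^2 + 49*m - 20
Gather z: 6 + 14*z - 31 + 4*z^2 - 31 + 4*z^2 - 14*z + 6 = 8*z^2 - 50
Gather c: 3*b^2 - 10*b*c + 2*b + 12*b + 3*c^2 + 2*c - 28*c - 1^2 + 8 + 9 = 3*b^2 + 14*b + 3*c^2 + c*(-10*b - 26) + 16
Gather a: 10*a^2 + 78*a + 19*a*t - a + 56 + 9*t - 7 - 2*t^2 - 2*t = 10*a^2 + a*(19*t + 77) - 2*t^2 + 7*t + 49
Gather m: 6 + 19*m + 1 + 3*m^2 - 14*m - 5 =3*m^2 + 5*m + 2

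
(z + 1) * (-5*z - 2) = -5*z^2 - 7*z - 2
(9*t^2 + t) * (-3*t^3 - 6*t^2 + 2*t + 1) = -27*t^5 - 57*t^4 + 12*t^3 + 11*t^2 + t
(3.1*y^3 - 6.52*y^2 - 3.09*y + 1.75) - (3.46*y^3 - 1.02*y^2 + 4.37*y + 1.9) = -0.36*y^3 - 5.5*y^2 - 7.46*y - 0.15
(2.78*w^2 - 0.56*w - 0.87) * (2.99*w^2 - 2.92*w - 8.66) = 8.3122*w^4 - 9.792*w^3 - 25.0409*w^2 + 7.39*w + 7.5342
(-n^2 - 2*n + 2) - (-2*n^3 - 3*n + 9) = 2*n^3 - n^2 + n - 7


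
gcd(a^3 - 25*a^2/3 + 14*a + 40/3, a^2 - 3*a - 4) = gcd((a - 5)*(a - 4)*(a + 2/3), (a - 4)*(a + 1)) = a - 4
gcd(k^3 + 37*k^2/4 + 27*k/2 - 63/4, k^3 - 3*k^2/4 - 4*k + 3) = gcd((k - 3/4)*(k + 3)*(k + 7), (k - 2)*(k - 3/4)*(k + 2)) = k - 3/4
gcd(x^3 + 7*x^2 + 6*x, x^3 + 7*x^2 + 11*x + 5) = x + 1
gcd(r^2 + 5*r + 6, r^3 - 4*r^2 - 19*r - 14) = r + 2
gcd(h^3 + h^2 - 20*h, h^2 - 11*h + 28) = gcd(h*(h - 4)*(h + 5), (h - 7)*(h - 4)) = h - 4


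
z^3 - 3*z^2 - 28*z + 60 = (z - 6)*(z - 2)*(z + 5)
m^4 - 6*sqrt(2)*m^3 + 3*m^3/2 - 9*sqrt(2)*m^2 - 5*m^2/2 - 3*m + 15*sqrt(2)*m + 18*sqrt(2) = (m - 3/2)*(m + 1)*(m + 2)*(m - 6*sqrt(2))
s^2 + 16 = (s - 4*I)*(s + 4*I)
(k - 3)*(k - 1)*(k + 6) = k^3 + 2*k^2 - 21*k + 18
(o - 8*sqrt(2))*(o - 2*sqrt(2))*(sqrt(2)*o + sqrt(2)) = sqrt(2)*o^3 - 20*o^2 + sqrt(2)*o^2 - 20*o + 32*sqrt(2)*o + 32*sqrt(2)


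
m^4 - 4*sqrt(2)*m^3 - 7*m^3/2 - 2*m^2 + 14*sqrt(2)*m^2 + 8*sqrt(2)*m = m*(m - 4)*(m + 1/2)*(m - 4*sqrt(2))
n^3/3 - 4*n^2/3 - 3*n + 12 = (n/3 + 1)*(n - 4)*(n - 3)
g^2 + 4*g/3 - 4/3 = (g - 2/3)*(g + 2)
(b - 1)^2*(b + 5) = b^3 + 3*b^2 - 9*b + 5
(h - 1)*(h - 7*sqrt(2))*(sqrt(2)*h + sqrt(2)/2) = sqrt(2)*h^3 - 14*h^2 - sqrt(2)*h^2/2 - sqrt(2)*h/2 + 7*h + 7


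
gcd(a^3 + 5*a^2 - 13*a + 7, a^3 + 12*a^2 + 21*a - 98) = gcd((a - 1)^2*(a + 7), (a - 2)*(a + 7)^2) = a + 7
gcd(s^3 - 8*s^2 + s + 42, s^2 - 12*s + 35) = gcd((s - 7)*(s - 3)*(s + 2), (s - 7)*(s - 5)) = s - 7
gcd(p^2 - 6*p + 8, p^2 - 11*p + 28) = p - 4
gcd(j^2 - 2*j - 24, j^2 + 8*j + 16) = j + 4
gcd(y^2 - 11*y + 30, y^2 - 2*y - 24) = y - 6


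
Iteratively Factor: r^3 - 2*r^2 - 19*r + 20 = (r - 5)*(r^2 + 3*r - 4) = (r - 5)*(r - 1)*(r + 4)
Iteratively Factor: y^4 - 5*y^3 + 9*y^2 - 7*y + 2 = (y - 1)*(y^3 - 4*y^2 + 5*y - 2) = (y - 1)^2*(y^2 - 3*y + 2) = (y - 1)^3*(y - 2)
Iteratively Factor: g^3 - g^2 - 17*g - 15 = (g + 3)*(g^2 - 4*g - 5) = (g - 5)*(g + 3)*(g + 1)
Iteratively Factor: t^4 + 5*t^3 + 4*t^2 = (t)*(t^3 + 5*t^2 + 4*t) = t^2*(t^2 + 5*t + 4) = t^2*(t + 4)*(t + 1)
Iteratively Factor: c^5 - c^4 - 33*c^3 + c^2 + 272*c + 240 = (c - 4)*(c^4 + 3*c^3 - 21*c^2 - 83*c - 60) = (c - 4)*(c + 1)*(c^3 + 2*c^2 - 23*c - 60) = (c - 4)*(c + 1)*(c + 4)*(c^2 - 2*c - 15) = (c - 4)*(c + 1)*(c + 3)*(c + 4)*(c - 5)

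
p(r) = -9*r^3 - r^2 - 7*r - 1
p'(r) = -27*r^2 - 2*r - 7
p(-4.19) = 672.81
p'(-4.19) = -472.63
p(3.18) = -322.79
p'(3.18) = -286.39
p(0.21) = -2.60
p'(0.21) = -8.61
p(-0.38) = 2.01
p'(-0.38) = -10.14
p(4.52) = -884.18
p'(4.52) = -567.66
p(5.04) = -1213.90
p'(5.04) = -702.92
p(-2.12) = 95.10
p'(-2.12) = -124.11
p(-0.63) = 5.26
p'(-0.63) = -16.46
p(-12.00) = 15491.00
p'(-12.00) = -3871.00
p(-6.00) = 1949.00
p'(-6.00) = -967.00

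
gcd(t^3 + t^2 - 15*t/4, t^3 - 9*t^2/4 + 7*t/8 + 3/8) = t - 3/2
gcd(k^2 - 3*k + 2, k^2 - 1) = k - 1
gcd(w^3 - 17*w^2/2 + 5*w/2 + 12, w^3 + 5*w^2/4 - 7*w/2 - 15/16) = w - 3/2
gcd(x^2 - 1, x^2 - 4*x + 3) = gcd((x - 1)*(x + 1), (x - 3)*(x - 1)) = x - 1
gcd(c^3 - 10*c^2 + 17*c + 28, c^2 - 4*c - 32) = 1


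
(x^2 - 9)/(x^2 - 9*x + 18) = (x + 3)/(x - 6)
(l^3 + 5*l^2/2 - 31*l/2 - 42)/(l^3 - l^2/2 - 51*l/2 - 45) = (2*l^2 - l - 28)/(2*l^2 - 7*l - 30)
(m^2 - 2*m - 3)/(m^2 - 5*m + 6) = (m + 1)/(m - 2)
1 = 1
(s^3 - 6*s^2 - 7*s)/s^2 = s - 6 - 7/s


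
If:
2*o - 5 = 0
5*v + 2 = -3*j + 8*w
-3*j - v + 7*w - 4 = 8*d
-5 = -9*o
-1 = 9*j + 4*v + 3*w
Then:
No Solution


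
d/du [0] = 0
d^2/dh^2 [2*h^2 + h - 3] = 4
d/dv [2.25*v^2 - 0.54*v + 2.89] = 4.5*v - 0.54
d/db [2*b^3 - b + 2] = 6*b^2 - 1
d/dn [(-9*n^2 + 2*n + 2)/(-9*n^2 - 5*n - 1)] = (63*n^2 + 54*n + 8)/(81*n^4 + 90*n^3 + 43*n^2 + 10*n + 1)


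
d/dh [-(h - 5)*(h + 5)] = -2*h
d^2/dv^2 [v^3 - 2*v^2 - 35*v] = 6*v - 4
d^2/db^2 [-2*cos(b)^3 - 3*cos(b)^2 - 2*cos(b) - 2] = 7*cos(b)/2 + 6*cos(2*b) + 9*cos(3*b)/2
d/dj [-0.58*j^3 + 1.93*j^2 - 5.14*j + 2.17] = -1.74*j^2 + 3.86*j - 5.14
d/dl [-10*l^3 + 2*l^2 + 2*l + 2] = -30*l^2 + 4*l + 2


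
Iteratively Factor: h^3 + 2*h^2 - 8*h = (h + 4)*(h^2 - 2*h) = (h - 2)*(h + 4)*(h)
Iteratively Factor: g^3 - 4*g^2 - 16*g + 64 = (g - 4)*(g^2 - 16) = (g - 4)^2*(g + 4)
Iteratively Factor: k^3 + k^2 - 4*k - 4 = (k + 2)*(k^2 - k - 2) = (k + 1)*(k + 2)*(k - 2)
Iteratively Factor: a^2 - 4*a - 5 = (a - 5)*(a + 1)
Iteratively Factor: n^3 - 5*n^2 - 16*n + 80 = (n - 4)*(n^2 - n - 20) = (n - 4)*(n + 4)*(n - 5)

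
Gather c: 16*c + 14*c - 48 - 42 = 30*c - 90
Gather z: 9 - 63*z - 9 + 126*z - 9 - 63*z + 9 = 0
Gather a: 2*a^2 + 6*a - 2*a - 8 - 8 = 2*a^2 + 4*a - 16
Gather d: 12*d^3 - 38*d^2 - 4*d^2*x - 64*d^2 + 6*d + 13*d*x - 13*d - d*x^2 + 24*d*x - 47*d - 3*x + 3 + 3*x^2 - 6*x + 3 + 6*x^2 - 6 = 12*d^3 + d^2*(-4*x - 102) + d*(-x^2 + 37*x - 54) + 9*x^2 - 9*x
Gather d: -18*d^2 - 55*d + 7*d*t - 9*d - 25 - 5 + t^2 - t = -18*d^2 + d*(7*t - 64) + t^2 - t - 30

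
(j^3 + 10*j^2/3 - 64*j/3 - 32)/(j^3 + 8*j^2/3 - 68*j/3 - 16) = (3*j + 4)/(3*j + 2)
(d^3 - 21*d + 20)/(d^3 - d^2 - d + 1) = (d^2 + d - 20)/(d^2 - 1)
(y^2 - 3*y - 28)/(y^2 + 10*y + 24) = (y - 7)/(y + 6)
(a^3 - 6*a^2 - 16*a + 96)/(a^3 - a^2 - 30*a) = (a^2 - 16)/(a*(a + 5))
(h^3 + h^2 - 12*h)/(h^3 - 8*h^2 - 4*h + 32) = h*(h^2 + h - 12)/(h^3 - 8*h^2 - 4*h + 32)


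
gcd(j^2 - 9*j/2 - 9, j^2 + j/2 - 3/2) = j + 3/2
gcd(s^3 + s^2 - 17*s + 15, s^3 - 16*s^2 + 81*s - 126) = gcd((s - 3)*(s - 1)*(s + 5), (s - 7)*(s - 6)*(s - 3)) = s - 3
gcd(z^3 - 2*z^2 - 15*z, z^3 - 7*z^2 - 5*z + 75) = z^2 - 2*z - 15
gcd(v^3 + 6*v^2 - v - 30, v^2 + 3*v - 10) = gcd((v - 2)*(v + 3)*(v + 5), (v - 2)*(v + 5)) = v^2 + 3*v - 10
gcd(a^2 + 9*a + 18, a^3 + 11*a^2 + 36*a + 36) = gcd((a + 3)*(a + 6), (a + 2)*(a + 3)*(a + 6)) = a^2 + 9*a + 18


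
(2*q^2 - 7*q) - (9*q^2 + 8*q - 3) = -7*q^2 - 15*q + 3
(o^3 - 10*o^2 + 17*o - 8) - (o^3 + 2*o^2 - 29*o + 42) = -12*o^2 + 46*o - 50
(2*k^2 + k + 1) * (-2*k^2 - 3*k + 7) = -4*k^4 - 8*k^3 + 9*k^2 + 4*k + 7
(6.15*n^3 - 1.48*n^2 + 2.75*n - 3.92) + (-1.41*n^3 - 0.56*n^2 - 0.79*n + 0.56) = 4.74*n^3 - 2.04*n^2 + 1.96*n - 3.36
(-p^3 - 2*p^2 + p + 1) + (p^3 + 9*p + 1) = -2*p^2 + 10*p + 2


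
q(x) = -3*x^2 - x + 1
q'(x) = -6*x - 1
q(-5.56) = -86.18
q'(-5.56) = 32.36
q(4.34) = -59.85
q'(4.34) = -27.04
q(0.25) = 0.56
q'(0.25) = -2.50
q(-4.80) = -63.32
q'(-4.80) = 27.80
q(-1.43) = -3.70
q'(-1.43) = 7.58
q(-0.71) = 0.20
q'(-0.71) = 3.26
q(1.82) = -10.76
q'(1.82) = -11.92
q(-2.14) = -10.60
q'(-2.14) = 11.84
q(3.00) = -29.00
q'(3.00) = -19.00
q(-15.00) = -659.00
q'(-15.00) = 89.00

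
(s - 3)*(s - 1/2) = s^2 - 7*s/2 + 3/2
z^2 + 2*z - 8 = (z - 2)*(z + 4)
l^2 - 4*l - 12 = (l - 6)*(l + 2)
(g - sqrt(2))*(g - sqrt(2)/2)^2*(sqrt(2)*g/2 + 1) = sqrt(2)*g^4/2 - g^3 - 3*sqrt(2)*g^2/4 + 2*g - sqrt(2)/2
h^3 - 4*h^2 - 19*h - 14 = (h - 7)*(h + 1)*(h + 2)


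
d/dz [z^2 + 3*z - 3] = 2*z + 3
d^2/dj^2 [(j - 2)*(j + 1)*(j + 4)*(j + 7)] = 12*j^2 + 60*j + 30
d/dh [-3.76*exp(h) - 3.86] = -3.76*exp(h)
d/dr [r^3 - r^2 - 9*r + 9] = 3*r^2 - 2*r - 9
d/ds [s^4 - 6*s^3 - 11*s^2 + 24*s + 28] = 4*s^3 - 18*s^2 - 22*s + 24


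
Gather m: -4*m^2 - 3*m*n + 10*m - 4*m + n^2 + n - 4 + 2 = -4*m^2 + m*(6 - 3*n) + n^2 + n - 2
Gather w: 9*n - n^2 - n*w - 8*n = -n^2 - n*w + n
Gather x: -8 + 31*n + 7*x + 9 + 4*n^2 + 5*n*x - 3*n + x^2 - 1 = 4*n^2 + 28*n + x^2 + x*(5*n + 7)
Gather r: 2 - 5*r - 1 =1 - 5*r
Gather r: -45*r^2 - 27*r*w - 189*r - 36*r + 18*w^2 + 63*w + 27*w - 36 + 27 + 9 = -45*r^2 + r*(-27*w - 225) + 18*w^2 + 90*w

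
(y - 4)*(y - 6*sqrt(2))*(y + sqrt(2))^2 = y^4 - 4*sqrt(2)*y^3 - 4*y^3 - 22*y^2 + 16*sqrt(2)*y^2 - 12*sqrt(2)*y + 88*y + 48*sqrt(2)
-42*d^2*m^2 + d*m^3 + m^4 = m^2*(-6*d + m)*(7*d + m)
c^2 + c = c*(c + 1)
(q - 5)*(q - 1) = q^2 - 6*q + 5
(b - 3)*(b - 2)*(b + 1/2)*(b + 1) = b^4 - 7*b^3/2 - b^2 + 13*b/2 + 3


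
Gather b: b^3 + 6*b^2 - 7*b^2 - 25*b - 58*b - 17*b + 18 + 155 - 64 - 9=b^3 - b^2 - 100*b + 100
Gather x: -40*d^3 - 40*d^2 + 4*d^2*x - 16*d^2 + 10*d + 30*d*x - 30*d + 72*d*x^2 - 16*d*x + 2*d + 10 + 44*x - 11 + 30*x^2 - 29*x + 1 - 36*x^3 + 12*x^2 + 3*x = -40*d^3 - 56*d^2 - 18*d - 36*x^3 + x^2*(72*d + 42) + x*(4*d^2 + 14*d + 18)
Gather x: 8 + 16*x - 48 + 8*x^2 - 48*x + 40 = 8*x^2 - 32*x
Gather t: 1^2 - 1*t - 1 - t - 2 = -2*t - 2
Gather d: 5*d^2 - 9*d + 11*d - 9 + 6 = 5*d^2 + 2*d - 3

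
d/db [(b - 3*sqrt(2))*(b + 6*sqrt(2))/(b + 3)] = (b^2 + 6*b + 9*sqrt(2) + 36)/(b^2 + 6*b + 9)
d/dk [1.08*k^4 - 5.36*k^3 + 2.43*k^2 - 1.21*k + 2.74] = 4.32*k^3 - 16.08*k^2 + 4.86*k - 1.21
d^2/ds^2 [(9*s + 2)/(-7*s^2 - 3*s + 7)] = 2*(-(9*s + 2)*(14*s + 3)^2 + (189*s + 41)*(7*s^2 + 3*s - 7))/(7*s^2 + 3*s - 7)^3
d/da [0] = 0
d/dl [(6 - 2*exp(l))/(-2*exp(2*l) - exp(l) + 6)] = 2*(-(exp(l) - 3)*(4*exp(l) + 1) + 2*exp(2*l) + exp(l) - 6)*exp(l)/(2*exp(2*l) + exp(l) - 6)^2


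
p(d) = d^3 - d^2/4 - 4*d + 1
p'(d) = 3*d^2 - d/2 - 4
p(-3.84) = -43.95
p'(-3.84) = 42.16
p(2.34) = 3.08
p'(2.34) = 11.26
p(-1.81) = 1.49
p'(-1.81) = 6.73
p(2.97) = 13.11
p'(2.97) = 20.98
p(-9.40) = -814.07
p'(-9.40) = 265.78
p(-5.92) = -191.56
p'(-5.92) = 104.10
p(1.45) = -2.28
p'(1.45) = 1.58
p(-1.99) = 0.09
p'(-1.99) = 8.88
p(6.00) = 184.00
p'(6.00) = 101.00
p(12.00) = 1645.00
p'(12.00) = 422.00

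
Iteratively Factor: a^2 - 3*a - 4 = (a + 1)*(a - 4)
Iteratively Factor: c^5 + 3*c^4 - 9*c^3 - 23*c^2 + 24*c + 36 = (c - 2)*(c^4 + 5*c^3 + c^2 - 21*c - 18) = (c - 2)*(c + 3)*(c^3 + 2*c^2 - 5*c - 6) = (c - 2)*(c + 1)*(c + 3)*(c^2 + c - 6) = (c - 2)*(c + 1)*(c + 3)^2*(c - 2)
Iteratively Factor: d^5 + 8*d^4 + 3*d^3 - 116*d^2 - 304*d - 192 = (d + 3)*(d^4 + 5*d^3 - 12*d^2 - 80*d - 64) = (d - 4)*(d + 3)*(d^3 + 9*d^2 + 24*d + 16) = (d - 4)*(d + 1)*(d + 3)*(d^2 + 8*d + 16) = (d - 4)*(d + 1)*(d + 3)*(d + 4)*(d + 4)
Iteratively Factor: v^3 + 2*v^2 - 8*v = (v - 2)*(v^2 + 4*v) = (v - 2)*(v + 4)*(v)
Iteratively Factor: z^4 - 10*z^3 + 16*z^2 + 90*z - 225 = (z - 3)*(z^3 - 7*z^2 - 5*z + 75) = (z - 5)*(z - 3)*(z^2 - 2*z - 15) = (z - 5)*(z - 3)*(z + 3)*(z - 5)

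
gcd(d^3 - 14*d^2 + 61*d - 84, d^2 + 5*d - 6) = 1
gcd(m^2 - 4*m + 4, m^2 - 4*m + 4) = m^2 - 4*m + 4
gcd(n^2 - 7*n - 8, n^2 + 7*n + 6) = n + 1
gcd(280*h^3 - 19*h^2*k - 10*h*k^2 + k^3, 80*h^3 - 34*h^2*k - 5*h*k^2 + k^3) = 40*h^2 + 3*h*k - k^2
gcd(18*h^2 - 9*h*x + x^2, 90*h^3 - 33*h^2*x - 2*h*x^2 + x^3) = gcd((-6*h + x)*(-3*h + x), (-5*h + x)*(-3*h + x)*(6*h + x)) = -3*h + x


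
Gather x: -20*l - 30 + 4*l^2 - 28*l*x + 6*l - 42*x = 4*l^2 - 14*l + x*(-28*l - 42) - 30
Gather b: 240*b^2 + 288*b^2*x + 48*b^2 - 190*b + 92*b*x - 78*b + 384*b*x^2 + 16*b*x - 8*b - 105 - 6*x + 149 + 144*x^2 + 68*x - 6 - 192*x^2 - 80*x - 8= b^2*(288*x + 288) + b*(384*x^2 + 108*x - 276) - 48*x^2 - 18*x + 30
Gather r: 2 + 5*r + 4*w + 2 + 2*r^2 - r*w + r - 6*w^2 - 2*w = 2*r^2 + r*(6 - w) - 6*w^2 + 2*w + 4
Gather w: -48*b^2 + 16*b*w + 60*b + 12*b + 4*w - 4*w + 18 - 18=-48*b^2 + 16*b*w + 72*b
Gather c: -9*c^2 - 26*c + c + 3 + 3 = -9*c^2 - 25*c + 6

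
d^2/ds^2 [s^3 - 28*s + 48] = 6*s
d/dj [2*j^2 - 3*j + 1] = 4*j - 3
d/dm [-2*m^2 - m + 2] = -4*m - 1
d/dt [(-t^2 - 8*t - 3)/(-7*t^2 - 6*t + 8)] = 2*(-25*t^2 - 29*t - 41)/(49*t^4 + 84*t^3 - 76*t^2 - 96*t + 64)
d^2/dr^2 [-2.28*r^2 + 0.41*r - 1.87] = -4.56000000000000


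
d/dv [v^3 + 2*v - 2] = 3*v^2 + 2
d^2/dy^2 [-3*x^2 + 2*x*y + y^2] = 2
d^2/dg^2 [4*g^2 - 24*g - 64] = 8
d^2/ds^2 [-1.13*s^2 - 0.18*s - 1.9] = -2.26000000000000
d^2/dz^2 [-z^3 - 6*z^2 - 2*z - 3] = -6*z - 12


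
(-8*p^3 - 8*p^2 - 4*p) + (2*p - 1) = -8*p^3 - 8*p^2 - 2*p - 1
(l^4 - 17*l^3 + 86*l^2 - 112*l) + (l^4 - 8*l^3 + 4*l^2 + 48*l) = 2*l^4 - 25*l^3 + 90*l^2 - 64*l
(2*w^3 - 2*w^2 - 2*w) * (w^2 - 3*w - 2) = 2*w^5 - 8*w^4 + 10*w^2 + 4*w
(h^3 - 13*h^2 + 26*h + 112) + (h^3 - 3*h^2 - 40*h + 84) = 2*h^3 - 16*h^2 - 14*h + 196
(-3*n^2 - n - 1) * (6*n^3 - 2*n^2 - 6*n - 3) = -18*n^5 + 14*n^3 + 17*n^2 + 9*n + 3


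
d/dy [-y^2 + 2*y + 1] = 2 - 2*y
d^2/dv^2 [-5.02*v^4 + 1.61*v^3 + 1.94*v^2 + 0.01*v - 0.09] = -60.24*v^2 + 9.66*v + 3.88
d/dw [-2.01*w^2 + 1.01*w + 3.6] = 1.01 - 4.02*w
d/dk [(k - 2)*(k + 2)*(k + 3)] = 3*k^2 + 6*k - 4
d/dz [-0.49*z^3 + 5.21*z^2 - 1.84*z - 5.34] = -1.47*z^2 + 10.42*z - 1.84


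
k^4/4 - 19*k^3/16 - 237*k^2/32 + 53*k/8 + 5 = (k/4 + 1)*(k - 8)*(k - 5/4)*(k + 1/2)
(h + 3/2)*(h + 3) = h^2 + 9*h/2 + 9/2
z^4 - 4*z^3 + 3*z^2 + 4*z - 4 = (z - 2)^2*(z - 1)*(z + 1)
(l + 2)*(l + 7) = l^2 + 9*l + 14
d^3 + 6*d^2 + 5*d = d*(d + 1)*(d + 5)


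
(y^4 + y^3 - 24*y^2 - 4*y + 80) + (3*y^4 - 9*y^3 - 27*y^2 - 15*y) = 4*y^4 - 8*y^3 - 51*y^2 - 19*y + 80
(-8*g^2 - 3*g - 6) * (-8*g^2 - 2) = 64*g^4 + 24*g^3 + 64*g^2 + 6*g + 12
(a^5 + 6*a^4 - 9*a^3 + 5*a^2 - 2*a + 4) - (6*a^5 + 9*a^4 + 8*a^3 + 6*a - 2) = -5*a^5 - 3*a^4 - 17*a^3 + 5*a^2 - 8*a + 6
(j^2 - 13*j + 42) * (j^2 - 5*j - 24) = j^4 - 18*j^3 + 83*j^2 + 102*j - 1008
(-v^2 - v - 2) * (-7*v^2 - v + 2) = 7*v^4 + 8*v^3 + 13*v^2 - 4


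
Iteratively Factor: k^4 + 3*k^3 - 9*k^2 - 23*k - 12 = (k + 1)*(k^3 + 2*k^2 - 11*k - 12) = (k + 1)^2*(k^2 + k - 12) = (k + 1)^2*(k + 4)*(k - 3)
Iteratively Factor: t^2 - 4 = (t + 2)*(t - 2)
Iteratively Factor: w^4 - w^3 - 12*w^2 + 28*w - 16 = (w - 2)*(w^3 + w^2 - 10*w + 8) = (w - 2)*(w - 1)*(w^2 + 2*w - 8) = (w - 2)^2*(w - 1)*(w + 4)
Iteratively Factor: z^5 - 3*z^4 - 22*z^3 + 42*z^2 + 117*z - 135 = (z + 3)*(z^4 - 6*z^3 - 4*z^2 + 54*z - 45) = (z - 1)*(z + 3)*(z^3 - 5*z^2 - 9*z + 45) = (z - 3)*(z - 1)*(z + 3)*(z^2 - 2*z - 15) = (z - 3)*(z - 1)*(z + 3)^2*(z - 5)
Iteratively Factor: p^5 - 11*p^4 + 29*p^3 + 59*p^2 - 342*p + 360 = (p + 3)*(p^4 - 14*p^3 + 71*p^2 - 154*p + 120) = (p - 4)*(p + 3)*(p^3 - 10*p^2 + 31*p - 30) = (p - 4)*(p - 2)*(p + 3)*(p^2 - 8*p + 15) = (p - 5)*(p - 4)*(p - 2)*(p + 3)*(p - 3)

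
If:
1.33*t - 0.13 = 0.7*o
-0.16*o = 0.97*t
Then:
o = -0.14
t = 0.02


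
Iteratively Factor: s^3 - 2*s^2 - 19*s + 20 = (s - 1)*(s^2 - s - 20) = (s - 5)*(s - 1)*(s + 4)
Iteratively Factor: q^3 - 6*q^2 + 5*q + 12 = (q - 3)*(q^2 - 3*q - 4) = (q - 4)*(q - 3)*(q + 1)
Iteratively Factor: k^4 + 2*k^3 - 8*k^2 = (k)*(k^3 + 2*k^2 - 8*k) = k^2*(k^2 + 2*k - 8) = k^2*(k - 2)*(k + 4)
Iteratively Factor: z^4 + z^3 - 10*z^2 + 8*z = (z + 4)*(z^3 - 3*z^2 + 2*z) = (z - 2)*(z + 4)*(z^2 - z) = z*(z - 2)*(z + 4)*(z - 1)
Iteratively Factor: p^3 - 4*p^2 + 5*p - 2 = (p - 2)*(p^2 - 2*p + 1) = (p - 2)*(p - 1)*(p - 1)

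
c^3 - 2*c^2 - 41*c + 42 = (c - 7)*(c - 1)*(c + 6)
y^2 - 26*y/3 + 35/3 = (y - 7)*(y - 5/3)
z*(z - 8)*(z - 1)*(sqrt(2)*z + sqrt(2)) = sqrt(2)*z^4 - 8*sqrt(2)*z^3 - sqrt(2)*z^2 + 8*sqrt(2)*z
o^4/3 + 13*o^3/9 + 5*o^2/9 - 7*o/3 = o*(o/3 + 1)*(o - 1)*(o + 7/3)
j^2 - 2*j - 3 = (j - 3)*(j + 1)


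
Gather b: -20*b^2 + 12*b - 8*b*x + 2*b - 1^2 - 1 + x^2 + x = -20*b^2 + b*(14 - 8*x) + x^2 + x - 2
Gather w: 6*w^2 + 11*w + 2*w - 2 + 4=6*w^2 + 13*w + 2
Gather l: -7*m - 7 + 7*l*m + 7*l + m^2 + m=l*(7*m + 7) + m^2 - 6*m - 7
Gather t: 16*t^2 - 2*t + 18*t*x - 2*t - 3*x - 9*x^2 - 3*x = 16*t^2 + t*(18*x - 4) - 9*x^2 - 6*x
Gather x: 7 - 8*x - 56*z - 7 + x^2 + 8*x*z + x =x^2 + x*(8*z - 7) - 56*z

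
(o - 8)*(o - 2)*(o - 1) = o^3 - 11*o^2 + 26*o - 16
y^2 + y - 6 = (y - 2)*(y + 3)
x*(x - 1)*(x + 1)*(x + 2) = x^4 + 2*x^3 - x^2 - 2*x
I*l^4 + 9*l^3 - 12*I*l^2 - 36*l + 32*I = (l - 2)*(l + 2)*(l - 8*I)*(I*l + 1)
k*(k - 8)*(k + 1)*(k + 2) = k^4 - 5*k^3 - 22*k^2 - 16*k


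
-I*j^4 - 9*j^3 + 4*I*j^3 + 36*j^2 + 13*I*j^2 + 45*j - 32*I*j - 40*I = (j - 5)*(j - 8*I)*(j - I)*(-I*j - I)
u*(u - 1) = u^2 - u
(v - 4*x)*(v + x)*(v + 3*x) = v^3 - 13*v*x^2 - 12*x^3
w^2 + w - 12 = (w - 3)*(w + 4)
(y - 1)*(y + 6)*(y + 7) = y^3 + 12*y^2 + 29*y - 42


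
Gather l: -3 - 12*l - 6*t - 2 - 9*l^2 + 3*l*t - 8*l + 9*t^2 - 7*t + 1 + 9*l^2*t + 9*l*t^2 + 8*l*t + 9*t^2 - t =l^2*(9*t - 9) + l*(9*t^2 + 11*t - 20) + 18*t^2 - 14*t - 4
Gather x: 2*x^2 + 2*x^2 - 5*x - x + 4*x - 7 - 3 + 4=4*x^2 - 2*x - 6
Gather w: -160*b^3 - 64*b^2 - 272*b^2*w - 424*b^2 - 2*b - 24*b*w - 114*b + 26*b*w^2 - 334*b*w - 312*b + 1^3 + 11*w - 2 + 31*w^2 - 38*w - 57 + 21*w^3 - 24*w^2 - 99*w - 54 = -160*b^3 - 488*b^2 - 428*b + 21*w^3 + w^2*(26*b + 7) + w*(-272*b^2 - 358*b - 126) - 112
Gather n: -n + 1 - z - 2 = -n - z - 1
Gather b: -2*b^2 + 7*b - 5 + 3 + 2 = -2*b^2 + 7*b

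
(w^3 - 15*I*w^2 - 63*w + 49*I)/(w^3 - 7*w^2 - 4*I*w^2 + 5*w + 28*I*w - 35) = (w^3 - 15*I*w^2 - 63*w + 49*I)/(w^3 - w^2*(7 + 4*I) + w*(5 + 28*I) - 35)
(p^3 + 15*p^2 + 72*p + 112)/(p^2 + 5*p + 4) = (p^2 + 11*p + 28)/(p + 1)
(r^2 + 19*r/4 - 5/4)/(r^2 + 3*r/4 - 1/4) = (r + 5)/(r + 1)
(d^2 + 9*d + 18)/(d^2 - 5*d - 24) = (d + 6)/(d - 8)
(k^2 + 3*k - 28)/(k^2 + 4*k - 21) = (k - 4)/(k - 3)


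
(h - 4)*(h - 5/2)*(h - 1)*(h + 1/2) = h^4 - 7*h^3 + 51*h^2/4 - 7*h/4 - 5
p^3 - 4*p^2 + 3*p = p*(p - 3)*(p - 1)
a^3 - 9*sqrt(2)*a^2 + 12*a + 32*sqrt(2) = (a - 8*sqrt(2))*(a - 2*sqrt(2))*(a + sqrt(2))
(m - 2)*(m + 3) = m^2 + m - 6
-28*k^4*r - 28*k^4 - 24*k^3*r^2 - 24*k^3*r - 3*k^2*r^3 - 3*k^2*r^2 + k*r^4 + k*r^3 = (-7*k + r)*(2*k + r)^2*(k*r + k)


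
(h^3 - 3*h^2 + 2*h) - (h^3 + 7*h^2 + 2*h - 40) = 40 - 10*h^2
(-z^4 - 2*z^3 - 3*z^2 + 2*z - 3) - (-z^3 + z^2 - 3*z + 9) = -z^4 - z^3 - 4*z^2 + 5*z - 12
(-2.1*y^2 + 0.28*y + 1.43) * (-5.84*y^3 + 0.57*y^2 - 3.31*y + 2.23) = 12.264*y^5 - 2.8322*y^4 - 1.2406*y^3 - 4.7947*y^2 - 4.1089*y + 3.1889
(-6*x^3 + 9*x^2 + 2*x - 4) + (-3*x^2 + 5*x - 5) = -6*x^3 + 6*x^2 + 7*x - 9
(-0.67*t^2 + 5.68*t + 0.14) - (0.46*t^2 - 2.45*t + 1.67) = -1.13*t^2 + 8.13*t - 1.53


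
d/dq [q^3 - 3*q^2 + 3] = 3*q*(q - 2)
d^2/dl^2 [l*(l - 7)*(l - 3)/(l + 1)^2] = 8*(11*l - 13)/(l^4 + 4*l^3 + 6*l^2 + 4*l + 1)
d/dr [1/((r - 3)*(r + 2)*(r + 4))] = (-(r - 3)*(r + 2) - (r - 3)*(r + 4) - (r + 2)*(r + 4))/((r - 3)^2*(r + 2)^2*(r + 4)^2)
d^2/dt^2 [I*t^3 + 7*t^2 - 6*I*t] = 6*I*t + 14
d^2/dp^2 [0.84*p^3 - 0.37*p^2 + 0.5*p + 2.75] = 5.04*p - 0.74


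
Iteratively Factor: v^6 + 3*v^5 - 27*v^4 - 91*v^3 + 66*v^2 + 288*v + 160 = (v - 5)*(v^5 + 8*v^4 + 13*v^3 - 26*v^2 - 64*v - 32) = (v - 5)*(v + 4)*(v^4 + 4*v^3 - 3*v^2 - 14*v - 8) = (v - 5)*(v + 4)^2*(v^3 - 3*v - 2) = (v - 5)*(v - 2)*(v + 4)^2*(v^2 + 2*v + 1) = (v - 5)*(v - 2)*(v + 1)*(v + 4)^2*(v + 1)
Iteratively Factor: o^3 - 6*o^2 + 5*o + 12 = (o - 4)*(o^2 - 2*o - 3) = (o - 4)*(o - 3)*(o + 1)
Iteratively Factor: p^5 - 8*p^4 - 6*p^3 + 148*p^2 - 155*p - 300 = (p - 5)*(p^4 - 3*p^3 - 21*p^2 + 43*p + 60) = (p - 5)*(p - 3)*(p^3 - 21*p - 20) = (p - 5)*(p - 3)*(p + 1)*(p^2 - p - 20) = (p - 5)*(p - 3)*(p + 1)*(p + 4)*(p - 5)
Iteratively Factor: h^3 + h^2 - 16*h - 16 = (h - 4)*(h^2 + 5*h + 4) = (h - 4)*(h + 1)*(h + 4)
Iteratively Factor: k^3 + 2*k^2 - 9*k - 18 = (k + 2)*(k^2 - 9) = (k - 3)*(k + 2)*(k + 3)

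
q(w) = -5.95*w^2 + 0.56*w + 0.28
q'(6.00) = -70.84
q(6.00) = -210.56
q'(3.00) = -35.14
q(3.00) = -51.59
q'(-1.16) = 14.36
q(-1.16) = -8.38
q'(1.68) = -19.43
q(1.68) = -15.57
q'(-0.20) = 2.94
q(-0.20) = -0.07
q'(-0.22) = 3.18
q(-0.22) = -0.13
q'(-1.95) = 23.76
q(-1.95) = -23.44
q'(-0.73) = 9.25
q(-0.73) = -3.30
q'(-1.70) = 20.79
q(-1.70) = -17.87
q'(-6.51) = 78.03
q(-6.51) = -255.53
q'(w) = 0.56 - 11.9*w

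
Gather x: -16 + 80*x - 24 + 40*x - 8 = 120*x - 48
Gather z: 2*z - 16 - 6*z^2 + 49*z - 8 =-6*z^2 + 51*z - 24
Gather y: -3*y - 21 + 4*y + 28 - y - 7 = 0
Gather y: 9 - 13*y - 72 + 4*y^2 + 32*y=4*y^2 + 19*y - 63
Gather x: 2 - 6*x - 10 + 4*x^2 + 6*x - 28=4*x^2 - 36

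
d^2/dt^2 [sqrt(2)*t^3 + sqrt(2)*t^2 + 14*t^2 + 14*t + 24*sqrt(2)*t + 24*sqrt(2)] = 6*sqrt(2)*t + 2*sqrt(2) + 28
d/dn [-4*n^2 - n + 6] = -8*n - 1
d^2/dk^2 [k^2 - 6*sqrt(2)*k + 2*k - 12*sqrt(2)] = 2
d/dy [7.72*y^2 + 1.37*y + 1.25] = 15.44*y + 1.37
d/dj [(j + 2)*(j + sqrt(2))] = 2*j + sqrt(2) + 2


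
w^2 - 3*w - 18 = (w - 6)*(w + 3)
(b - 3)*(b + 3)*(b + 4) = b^3 + 4*b^2 - 9*b - 36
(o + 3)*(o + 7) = o^2 + 10*o + 21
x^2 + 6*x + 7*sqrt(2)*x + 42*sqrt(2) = (x + 6)*(x + 7*sqrt(2))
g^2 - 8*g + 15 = (g - 5)*(g - 3)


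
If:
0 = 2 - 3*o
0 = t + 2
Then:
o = 2/3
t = -2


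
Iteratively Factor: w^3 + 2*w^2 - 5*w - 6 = (w - 2)*(w^2 + 4*w + 3) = (w - 2)*(w + 1)*(w + 3)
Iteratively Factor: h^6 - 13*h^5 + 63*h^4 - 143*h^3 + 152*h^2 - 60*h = (h)*(h^5 - 13*h^4 + 63*h^3 - 143*h^2 + 152*h - 60) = h*(h - 2)*(h^4 - 11*h^3 + 41*h^2 - 61*h + 30) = h*(h - 5)*(h - 2)*(h^3 - 6*h^2 + 11*h - 6) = h*(h - 5)*(h - 3)*(h - 2)*(h^2 - 3*h + 2) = h*(h - 5)*(h - 3)*(h - 2)*(h - 1)*(h - 2)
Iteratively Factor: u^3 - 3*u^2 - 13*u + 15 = (u + 3)*(u^2 - 6*u + 5) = (u - 1)*(u + 3)*(u - 5)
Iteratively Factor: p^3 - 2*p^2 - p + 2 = (p + 1)*(p^2 - 3*p + 2) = (p - 2)*(p + 1)*(p - 1)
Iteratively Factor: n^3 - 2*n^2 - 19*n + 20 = (n - 1)*(n^2 - n - 20) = (n - 5)*(n - 1)*(n + 4)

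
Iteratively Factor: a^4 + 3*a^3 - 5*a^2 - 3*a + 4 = (a + 1)*(a^3 + 2*a^2 - 7*a + 4) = (a - 1)*(a + 1)*(a^2 + 3*a - 4) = (a - 1)^2*(a + 1)*(a + 4)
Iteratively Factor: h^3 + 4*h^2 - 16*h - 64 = (h + 4)*(h^2 - 16) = (h + 4)^2*(h - 4)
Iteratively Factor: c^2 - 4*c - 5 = (c + 1)*(c - 5)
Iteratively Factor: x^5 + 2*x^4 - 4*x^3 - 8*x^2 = (x)*(x^4 + 2*x^3 - 4*x^2 - 8*x) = x*(x - 2)*(x^3 + 4*x^2 + 4*x) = x*(x - 2)*(x + 2)*(x^2 + 2*x) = x^2*(x - 2)*(x + 2)*(x + 2)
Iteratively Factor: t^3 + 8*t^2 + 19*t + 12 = (t + 1)*(t^2 + 7*t + 12) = (t + 1)*(t + 3)*(t + 4)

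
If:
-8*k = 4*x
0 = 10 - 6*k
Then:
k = 5/3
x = -10/3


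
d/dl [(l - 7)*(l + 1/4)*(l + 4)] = 3*l^2 - 11*l/2 - 115/4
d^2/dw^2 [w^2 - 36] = 2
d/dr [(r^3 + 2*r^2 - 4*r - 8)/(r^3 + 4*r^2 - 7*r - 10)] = 2*(r^2 + r - 2)/(r^4 + 12*r^3 + 46*r^2 + 60*r + 25)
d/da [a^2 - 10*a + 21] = 2*a - 10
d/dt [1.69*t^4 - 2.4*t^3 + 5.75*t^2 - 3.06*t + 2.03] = 6.76*t^3 - 7.2*t^2 + 11.5*t - 3.06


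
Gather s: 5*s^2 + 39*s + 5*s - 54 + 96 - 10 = 5*s^2 + 44*s + 32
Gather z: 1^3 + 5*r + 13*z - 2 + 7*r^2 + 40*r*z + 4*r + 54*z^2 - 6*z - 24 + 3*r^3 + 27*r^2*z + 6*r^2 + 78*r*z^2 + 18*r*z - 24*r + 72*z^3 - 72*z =3*r^3 + 13*r^2 - 15*r + 72*z^3 + z^2*(78*r + 54) + z*(27*r^2 + 58*r - 65) - 25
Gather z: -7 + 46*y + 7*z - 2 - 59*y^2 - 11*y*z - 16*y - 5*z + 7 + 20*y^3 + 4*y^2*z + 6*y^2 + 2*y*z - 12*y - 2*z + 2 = 20*y^3 - 53*y^2 + 18*y + z*(4*y^2 - 9*y)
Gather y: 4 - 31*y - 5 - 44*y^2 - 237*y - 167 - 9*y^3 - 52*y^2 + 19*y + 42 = -9*y^3 - 96*y^2 - 249*y - 126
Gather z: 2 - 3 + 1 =0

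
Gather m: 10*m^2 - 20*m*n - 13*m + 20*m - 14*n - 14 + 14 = 10*m^2 + m*(7 - 20*n) - 14*n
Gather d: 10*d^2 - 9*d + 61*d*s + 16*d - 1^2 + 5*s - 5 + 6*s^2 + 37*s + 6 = 10*d^2 + d*(61*s + 7) + 6*s^2 + 42*s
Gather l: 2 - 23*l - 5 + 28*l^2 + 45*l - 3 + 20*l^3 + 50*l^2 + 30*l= 20*l^3 + 78*l^2 + 52*l - 6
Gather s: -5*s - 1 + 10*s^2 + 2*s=10*s^2 - 3*s - 1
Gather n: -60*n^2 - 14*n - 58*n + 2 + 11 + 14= -60*n^2 - 72*n + 27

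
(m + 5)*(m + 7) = m^2 + 12*m + 35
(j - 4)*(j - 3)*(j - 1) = j^3 - 8*j^2 + 19*j - 12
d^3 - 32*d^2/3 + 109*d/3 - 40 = (d - 5)*(d - 3)*(d - 8/3)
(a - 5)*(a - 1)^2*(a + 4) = a^4 - 3*a^3 - 17*a^2 + 39*a - 20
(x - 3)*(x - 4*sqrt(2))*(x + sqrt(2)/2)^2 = x^4 - 3*sqrt(2)*x^3 - 3*x^3 - 15*x^2/2 + 9*sqrt(2)*x^2 - 2*sqrt(2)*x + 45*x/2 + 6*sqrt(2)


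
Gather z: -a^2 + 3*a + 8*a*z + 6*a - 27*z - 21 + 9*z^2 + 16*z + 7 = -a^2 + 9*a + 9*z^2 + z*(8*a - 11) - 14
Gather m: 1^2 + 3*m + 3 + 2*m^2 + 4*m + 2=2*m^2 + 7*m + 6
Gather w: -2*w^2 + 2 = 2 - 2*w^2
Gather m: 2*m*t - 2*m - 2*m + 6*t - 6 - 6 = m*(2*t - 4) + 6*t - 12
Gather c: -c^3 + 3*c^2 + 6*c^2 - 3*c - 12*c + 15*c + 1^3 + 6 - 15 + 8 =-c^3 + 9*c^2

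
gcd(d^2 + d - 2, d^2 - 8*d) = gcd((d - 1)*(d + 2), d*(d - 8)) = 1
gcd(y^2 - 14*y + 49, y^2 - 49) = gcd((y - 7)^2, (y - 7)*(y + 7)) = y - 7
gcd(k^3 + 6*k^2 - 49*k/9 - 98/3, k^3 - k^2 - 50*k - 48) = k + 6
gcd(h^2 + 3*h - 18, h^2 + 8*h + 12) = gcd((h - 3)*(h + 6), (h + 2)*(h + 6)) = h + 6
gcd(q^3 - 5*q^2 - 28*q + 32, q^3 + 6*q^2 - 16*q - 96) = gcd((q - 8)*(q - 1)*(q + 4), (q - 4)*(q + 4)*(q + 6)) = q + 4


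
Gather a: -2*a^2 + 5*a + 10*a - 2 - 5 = -2*a^2 + 15*a - 7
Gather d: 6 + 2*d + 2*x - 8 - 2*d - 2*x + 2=0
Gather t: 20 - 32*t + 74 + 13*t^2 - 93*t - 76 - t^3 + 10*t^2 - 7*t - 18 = -t^3 + 23*t^2 - 132*t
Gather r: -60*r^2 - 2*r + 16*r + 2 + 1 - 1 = -60*r^2 + 14*r + 2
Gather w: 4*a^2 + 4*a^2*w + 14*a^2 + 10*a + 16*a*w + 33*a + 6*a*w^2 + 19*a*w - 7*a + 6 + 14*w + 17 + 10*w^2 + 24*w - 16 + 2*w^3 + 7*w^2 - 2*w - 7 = 18*a^2 + 36*a + 2*w^3 + w^2*(6*a + 17) + w*(4*a^2 + 35*a + 36)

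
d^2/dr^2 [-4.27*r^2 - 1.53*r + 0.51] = -8.54000000000000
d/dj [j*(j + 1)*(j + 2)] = 3*j^2 + 6*j + 2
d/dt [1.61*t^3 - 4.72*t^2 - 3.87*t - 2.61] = 4.83*t^2 - 9.44*t - 3.87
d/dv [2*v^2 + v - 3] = 4*v + 1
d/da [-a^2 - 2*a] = -2*a - 2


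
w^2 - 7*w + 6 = (w - 6)*(w - 1)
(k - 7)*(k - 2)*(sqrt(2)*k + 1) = sqrt(2)*k^3 - 9*sqrt(2)*k^2 + k^2 - 9*k + 14*sqrt(2)*k + 14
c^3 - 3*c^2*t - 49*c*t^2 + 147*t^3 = (c - 7*t)*(c - 3*t)*(c + 7*t)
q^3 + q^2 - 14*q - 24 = (q - 4)*(q + 2)*(q + 3)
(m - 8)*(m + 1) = m^2 - 7*m - 8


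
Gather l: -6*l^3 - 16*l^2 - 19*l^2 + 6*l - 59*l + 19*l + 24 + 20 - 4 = -6*l^3 - 35*l^2 - 34*l + 40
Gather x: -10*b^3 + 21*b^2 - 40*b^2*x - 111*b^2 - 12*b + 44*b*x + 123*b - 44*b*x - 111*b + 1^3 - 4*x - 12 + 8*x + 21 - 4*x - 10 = -10*b^3 - 40*b^2*x - 90*b^2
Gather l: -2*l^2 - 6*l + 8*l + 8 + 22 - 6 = -2*l^2 + 2*l + 24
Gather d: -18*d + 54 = 54 - 18*d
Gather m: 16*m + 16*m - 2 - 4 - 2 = 32*m - 8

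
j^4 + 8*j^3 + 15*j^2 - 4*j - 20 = (j - 1)*(j + 2)^2*(j + 5)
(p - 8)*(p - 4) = p^2 - 12*p + 32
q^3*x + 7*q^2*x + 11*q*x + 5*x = (q + 1)*(q + 5)*(q*x + x)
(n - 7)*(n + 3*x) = n^2 + 3*n*x - 7*n - 21*x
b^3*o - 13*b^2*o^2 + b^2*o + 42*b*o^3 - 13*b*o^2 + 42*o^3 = (b - 7*o)*(b - 6*o)*(b*o + o)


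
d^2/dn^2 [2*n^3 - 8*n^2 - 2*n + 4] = 12*n - 16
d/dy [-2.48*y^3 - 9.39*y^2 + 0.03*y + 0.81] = -7.44*y^2 - 18.78*y + 0.03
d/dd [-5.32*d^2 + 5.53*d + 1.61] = 5.53 - 10.64*d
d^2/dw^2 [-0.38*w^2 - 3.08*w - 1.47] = -0.760000000000000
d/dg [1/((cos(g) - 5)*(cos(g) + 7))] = 2*(cos(g) + 1)*sin(g)/((cos(g) - 5)^2*(cos(g) + 7)^2)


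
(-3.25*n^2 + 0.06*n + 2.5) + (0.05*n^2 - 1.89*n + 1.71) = -3.2*n^2 - 1.83*n + 4.21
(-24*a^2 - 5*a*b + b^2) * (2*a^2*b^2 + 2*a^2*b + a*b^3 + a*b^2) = -48*a^4*b^2 - 48*a^4*b - 34*a^3*b^3 - 34*a^3*b^2 - 3*a^2*b^4 - 3*a^2*b^3 + a*b^5 + a*b^4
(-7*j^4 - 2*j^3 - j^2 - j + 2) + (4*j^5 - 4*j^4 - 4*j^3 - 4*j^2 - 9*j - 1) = 4*j^5 - 11*j^4 - 6*j^3 - 5*j^2 - 10*j + 1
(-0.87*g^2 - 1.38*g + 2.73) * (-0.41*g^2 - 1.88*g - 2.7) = 0.3567*g^4 + 2.2014*g^3 + 3.8241*g^2 - 1.4064*g - 7.371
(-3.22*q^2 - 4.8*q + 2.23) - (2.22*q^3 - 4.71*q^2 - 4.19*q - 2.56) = -2.22*q^3 + 1.49*q^2 - 0.609999999999999*q + 4.79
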